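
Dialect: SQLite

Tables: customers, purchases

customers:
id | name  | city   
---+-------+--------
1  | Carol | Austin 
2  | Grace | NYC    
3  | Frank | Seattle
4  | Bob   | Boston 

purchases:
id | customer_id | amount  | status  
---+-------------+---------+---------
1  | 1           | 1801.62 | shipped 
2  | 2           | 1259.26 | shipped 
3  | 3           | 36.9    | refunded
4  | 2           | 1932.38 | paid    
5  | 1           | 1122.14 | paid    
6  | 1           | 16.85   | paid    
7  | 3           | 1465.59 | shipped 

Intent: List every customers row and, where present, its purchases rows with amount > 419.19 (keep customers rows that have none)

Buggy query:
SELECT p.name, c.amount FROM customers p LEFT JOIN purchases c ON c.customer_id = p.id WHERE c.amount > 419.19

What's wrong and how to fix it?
Bug: Filtering c.amount in WHERE discards the NULL rows produced by LEFT JOIN, turning it into an inner join

Fix: Put 'c.amount > 419.19' in the JOIN's ON clause instead of WHERE

Corrected query:
SELECT p.name, c.amount FROM customers p LEFT JOIN purchases c ON c.customer_id = p.id AND c.amount > 419.19

Result:
name  | amount 
------+--------
Carol | 1122.14
Carol | 1801.62
Grace | 1259.26
Grace | 1932.38
Frank | 1465.59
Bob   | NULL   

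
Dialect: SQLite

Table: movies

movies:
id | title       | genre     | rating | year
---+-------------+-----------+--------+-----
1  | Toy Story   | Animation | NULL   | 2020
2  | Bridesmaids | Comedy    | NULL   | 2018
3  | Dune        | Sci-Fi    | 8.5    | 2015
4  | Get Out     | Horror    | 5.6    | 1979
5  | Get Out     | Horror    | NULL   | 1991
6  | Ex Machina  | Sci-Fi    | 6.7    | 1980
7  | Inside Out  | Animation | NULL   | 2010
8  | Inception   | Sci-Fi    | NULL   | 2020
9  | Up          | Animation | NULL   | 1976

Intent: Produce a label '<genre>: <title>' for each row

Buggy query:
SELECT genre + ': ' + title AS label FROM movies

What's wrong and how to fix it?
Bug: SQLite uses || for string concatenation; + coerces text to numbers (yielding 0)

Fix: Replace + with || to concatenate text

Corrected query:
SELECT genre || ': ' || title AS label FROM movies

Result:
label                
---------------------
Animation: Toy Story 
Comedy: Bridesmaids  
Sci-Fi: Dune         
Horror: Get Out      
Horror: Get Out      
Sci-Fi: Ex Machina   
Animation: Inside Out
Sci-Fi: Inception    
Animation: Up        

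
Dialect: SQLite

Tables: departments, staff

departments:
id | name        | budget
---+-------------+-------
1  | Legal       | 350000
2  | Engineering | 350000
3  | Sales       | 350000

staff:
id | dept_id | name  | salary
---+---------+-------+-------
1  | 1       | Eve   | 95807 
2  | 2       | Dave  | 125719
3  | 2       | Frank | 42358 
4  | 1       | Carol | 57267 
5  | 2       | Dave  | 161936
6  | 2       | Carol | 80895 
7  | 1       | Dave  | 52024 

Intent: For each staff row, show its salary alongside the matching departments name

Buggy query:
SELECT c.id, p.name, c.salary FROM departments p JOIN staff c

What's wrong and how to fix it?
Bug: Missing join condition: each staff row is matched to all departments rows instead of just its own

Fix: Add ON c.dept_id = p.id to the JOIN

Corrected query:
SELECT c.id, p.name, c.salary FROM departments p JOIN staff c ON c.dept_id = p.id

Result:
id | name        | salary
---+-------------+-------
1  | Legal       | 95807 
2  | Engineering | 125719
3  | Engineering | 42358 
4  | Legal       | 57267 
5  | Engineering | 161936
6  | Engineering | 80895 
7  | Legal       | 52024 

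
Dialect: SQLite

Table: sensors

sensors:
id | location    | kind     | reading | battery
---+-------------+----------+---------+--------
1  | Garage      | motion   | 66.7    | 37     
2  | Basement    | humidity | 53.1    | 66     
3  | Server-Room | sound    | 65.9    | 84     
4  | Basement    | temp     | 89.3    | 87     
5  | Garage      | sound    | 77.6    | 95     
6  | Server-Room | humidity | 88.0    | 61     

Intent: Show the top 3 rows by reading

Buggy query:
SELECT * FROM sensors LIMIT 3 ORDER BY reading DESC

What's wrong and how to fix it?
Bug: LIMIT must come after ORDER BY

Fix: Sort with ORDER BY, then apply LIMIT

Corrected query:
SELECT * FROM sensors ORDER BY reading DESC LIMIT 3

Result:
id | location    | kind     | reading | battery
---+-------------+----------+---------+--------
4  | Basement    | temp     | 89.3    | 87     
6  | Server-Room | humidity | 88      | 61     
5  | Garage      | sound    | 77.6    | 95     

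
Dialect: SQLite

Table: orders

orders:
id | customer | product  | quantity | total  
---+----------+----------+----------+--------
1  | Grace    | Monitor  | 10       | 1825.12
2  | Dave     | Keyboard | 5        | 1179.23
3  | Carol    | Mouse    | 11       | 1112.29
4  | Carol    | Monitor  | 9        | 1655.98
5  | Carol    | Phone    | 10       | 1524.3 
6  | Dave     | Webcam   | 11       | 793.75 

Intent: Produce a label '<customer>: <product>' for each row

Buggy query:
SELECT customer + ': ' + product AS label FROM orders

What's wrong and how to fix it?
Bug: SQLite uses || for string concatenation; + coerces text to numbers (yielding 0)

Fix: Use the || operator for string concatenation

Corrected query:
SELECT customer || ': ' || product AS label FROM orders

Result:
label         
--------------
Grace: Monitor
Dave: Keyboard
Carol: Mouse  
Carol: Monitor
Carol: Phone  
Dave: Webcam  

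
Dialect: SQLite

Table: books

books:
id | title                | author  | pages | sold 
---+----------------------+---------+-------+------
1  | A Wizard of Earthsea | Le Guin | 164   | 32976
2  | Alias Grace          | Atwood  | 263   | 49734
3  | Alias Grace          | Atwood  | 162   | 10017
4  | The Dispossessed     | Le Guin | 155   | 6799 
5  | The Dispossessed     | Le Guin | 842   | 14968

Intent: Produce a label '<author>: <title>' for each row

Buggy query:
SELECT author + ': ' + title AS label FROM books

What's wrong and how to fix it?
Bug: '+' is numeric addition; on text columns SQLite converts them to 0 instead of concatenating

Fix: Replace + with || to concatenate text

Corrected query:
SELECT author || ': ' || title AS label FROM books

Result:
label                        
-----------------------------
Le Guin: A Wizard of Earthsea
Atwood: Alias Grace          
Atwood: Alias Grace          
Le Guin: The Dispossessed    
Le Guin: The Dispossessed    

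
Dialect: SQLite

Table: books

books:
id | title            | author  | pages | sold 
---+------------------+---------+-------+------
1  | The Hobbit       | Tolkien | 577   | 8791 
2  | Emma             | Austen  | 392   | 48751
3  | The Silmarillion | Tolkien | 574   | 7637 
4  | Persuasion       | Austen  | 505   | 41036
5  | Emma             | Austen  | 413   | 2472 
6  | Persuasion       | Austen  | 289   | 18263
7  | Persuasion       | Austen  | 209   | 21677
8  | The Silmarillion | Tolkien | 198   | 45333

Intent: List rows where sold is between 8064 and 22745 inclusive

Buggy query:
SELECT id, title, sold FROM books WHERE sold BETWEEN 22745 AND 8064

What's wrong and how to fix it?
Bug: BETWEEN expects the lower bound first; with 22745 AND 8064 the range is empty

Fix: Swap the bounds so the smaller value comes first

Corrected query:
SELECT id, title, sold FROM books WHERE sold BETWEEN 8064 AND 22745

Result:
id | title      | sold 
---+------------+------
1  | The Hobbit | 8791 
6  | Persuasion | 18263
7  | Persuasion | 21677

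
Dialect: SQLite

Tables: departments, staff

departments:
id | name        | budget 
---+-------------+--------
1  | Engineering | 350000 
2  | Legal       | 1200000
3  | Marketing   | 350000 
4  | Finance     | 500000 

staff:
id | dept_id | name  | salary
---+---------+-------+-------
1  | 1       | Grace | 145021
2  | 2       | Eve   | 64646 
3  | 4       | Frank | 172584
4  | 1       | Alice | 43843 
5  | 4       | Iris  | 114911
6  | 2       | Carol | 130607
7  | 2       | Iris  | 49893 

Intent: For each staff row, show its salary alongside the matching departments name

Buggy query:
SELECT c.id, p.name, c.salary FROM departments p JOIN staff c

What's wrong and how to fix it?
Bug: JOIN with no ON clause produces a cartesian product; every staff row pairs with every departments row

Fix: Specify the join condition linking the foreign key to the parent id

Corrected query:
SELECT c.id, p.name, c.salary FROM departments p JOIN staff c ON c.dept_id = p.id

Result:
id | name        | salary
---+-------------+-------
1  | Engineering | 145021
2  | Legal       | 64646 
3  | Finance     | 172584
4  | Engineering | 43843 
5  | Finance     | 114911
6  | Legal       | 130607
7  | Legal       | 49893 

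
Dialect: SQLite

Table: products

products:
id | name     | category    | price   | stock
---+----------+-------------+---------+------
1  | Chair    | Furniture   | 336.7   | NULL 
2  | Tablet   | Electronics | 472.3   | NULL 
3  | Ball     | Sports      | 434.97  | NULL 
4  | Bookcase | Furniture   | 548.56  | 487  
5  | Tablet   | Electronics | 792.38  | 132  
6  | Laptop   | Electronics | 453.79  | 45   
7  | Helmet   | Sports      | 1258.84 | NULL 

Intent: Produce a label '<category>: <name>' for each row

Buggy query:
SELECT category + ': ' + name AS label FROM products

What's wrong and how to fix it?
Bug: '+' is numeric addition; on text columns SQLite converts them to 0 instead of concatenating

Fix: Use the || operator for string concatenation

Corrected query:
SELECT category || ': ' || name AS label FROM products

Result:
label              
-------------------
Furniture: Chair   
Electronics: Tablet
Sports: Ball       
Furniture: Bookcase
Electronics: Tablet
Electronics: Laptop
Sports: Helmet     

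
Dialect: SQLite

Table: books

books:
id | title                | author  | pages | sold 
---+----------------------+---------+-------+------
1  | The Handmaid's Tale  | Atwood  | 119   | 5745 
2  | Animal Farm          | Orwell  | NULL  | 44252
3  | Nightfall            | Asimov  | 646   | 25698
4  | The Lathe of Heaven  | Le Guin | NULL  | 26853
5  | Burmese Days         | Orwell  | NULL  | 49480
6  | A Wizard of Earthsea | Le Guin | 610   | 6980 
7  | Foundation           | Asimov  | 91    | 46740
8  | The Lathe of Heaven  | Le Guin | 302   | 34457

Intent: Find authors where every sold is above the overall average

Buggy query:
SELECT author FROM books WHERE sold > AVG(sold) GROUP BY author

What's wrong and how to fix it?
Bug: AVG() is an aggregate; it can't sit directly in WHERE

Fix: Compute the overall average in a scalar subquery and compare each group's MIN against it in HAVING

Corrected query:
SELECT author FROM books GROUP BY author HAVING MIN(sold) > (SELECT AVG(sold) FROM books)

Result:
author
------
Orwell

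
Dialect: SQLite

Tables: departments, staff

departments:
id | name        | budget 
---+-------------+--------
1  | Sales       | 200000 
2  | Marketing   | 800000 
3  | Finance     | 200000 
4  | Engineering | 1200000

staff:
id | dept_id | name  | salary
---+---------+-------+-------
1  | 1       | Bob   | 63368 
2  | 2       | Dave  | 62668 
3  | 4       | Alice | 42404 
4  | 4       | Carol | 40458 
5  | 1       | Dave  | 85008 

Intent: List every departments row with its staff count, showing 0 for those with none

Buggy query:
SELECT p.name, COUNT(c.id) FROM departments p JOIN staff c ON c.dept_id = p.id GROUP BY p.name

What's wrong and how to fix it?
Bug: An inner join excludes parents with zero children

Fix: Switch to LEFT JOIN to retain unmatched parent rows

Corrected query:
SELECT p.name, COUNT(c.id) FROM departments p LEFT JOIN staff c ON c.dept_id = p.id GROUP BY p.name

Result:
name        | COUNT(c.id)
------------+------------
Engineering | 2          
Finance     | 0          
Marketing   | 1          
Sales       | 2          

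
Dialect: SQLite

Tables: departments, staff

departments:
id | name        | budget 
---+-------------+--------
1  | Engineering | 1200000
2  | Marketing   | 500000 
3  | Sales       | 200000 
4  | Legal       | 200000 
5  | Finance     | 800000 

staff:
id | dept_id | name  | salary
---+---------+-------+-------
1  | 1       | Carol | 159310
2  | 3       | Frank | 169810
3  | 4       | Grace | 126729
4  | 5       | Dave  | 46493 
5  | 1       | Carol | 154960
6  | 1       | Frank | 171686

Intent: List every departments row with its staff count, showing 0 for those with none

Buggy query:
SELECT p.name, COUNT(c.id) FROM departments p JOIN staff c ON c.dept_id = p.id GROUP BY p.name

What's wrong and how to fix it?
Bug: INNER JOIN drops departments rows that have no matching staff rows

Fix: Use LEFT JOIN so parents without children still appear (COUNT(c.id) gives 0)

Corrected query:
SELECT p.name, COUNT(c.id) FROM departments p LEFT JOIN staff c ON c.dept_id = p.id GROUP BY p.name

Result:
name        | COUNT(c.id)
------------+------------
Engineering | 3          
Finance     | 1          
Legal       | 1          
Marketing   | 0          
Sales       | 1          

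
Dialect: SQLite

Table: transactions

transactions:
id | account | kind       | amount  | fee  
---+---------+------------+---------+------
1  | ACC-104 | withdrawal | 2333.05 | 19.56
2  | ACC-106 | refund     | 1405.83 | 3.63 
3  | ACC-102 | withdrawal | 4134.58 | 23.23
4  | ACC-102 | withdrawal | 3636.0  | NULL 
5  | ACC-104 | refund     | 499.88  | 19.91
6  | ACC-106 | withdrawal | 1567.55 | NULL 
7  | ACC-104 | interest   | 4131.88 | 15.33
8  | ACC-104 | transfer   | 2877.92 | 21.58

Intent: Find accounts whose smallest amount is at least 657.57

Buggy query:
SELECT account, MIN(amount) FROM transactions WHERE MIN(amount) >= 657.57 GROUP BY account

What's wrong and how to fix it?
Bug: MIN() in WHERE is a misuse of aggregate

Fix: Use HAVING for the per-group MIN condition

Corrected query:
SELECT account, MIN(amount) FROM transactions GROUP BY account HAVING MIN(amount) >= 657.57

Result:
account | MIN(amount)
--------+------------
ACC-102 | 3636       
ACC-106 | 1405.83    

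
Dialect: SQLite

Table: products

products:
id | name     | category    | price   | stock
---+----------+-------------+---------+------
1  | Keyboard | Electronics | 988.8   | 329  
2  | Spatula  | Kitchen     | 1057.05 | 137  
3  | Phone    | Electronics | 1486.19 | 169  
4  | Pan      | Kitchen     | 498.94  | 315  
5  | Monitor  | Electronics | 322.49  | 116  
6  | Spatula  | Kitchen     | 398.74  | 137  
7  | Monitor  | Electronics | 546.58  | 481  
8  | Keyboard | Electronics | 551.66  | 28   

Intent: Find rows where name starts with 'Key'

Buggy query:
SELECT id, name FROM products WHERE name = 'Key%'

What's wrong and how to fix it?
Bug: Wildcards only work with LIKE; '=' treats '%' as a literal character

Fix: Use LIKE for wildcard pattern matching

Corrected query:
SELECT id, name FROM products WHERE name LIKE 'Key%'

Result:
id | name    
---+---------
1  | Keyboard
8  | Keyboard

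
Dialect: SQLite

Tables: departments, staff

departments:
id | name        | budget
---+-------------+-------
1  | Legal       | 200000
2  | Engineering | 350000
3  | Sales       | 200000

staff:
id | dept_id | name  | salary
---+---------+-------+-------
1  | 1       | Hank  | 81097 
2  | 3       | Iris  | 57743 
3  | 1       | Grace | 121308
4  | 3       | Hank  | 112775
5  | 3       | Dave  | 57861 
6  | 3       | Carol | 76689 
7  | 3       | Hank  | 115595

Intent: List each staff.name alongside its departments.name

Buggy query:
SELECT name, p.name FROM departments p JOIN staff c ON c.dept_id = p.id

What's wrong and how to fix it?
Bug: 'name' exists in both joined tables, so the database can't tell which one is meant

Fix: Prefix ambiguous columns with the table alias

Corrected query:
SELECT c.name, p.name FROM departments p JOIN staff c ON c.dept_id = p.id

Result:
name  | name 
------+------
Hank  | Legal
Iris  | Sales
Grace | Legal
Hank  | Sales
Dave  | Sales
Carol | Sales
Hank  | Sales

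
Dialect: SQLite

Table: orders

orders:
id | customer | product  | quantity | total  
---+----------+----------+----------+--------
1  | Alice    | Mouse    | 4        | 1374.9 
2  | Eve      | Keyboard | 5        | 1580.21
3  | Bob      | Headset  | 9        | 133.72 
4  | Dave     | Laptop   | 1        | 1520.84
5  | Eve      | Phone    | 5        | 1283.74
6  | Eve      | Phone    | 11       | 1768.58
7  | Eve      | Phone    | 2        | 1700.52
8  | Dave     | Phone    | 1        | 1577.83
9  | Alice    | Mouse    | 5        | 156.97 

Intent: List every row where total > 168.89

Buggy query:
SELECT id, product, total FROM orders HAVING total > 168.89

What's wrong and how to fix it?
Bug: This is a non-aggregate query (no GROUP BY, no aggregates), so in SQLite the HAVING clause is invalid here; a row-level condition belongs in WHERE

Fix: Use WHERE for row-level filtering

Corrected query:
SELECT id, product, total FROM orders WHERE total > 168.89

Result:
id | product  | total  
---+----------+--------
1  | Mouse    | 1374.9 
2  | Keyboard | 1580.21
4  | Laptop   | 1520.84
5  | Phone    | 1283.74
6  | Phone    | 1768.58
7  | Phone    | 1700.52
8  | Phone    | 1577.83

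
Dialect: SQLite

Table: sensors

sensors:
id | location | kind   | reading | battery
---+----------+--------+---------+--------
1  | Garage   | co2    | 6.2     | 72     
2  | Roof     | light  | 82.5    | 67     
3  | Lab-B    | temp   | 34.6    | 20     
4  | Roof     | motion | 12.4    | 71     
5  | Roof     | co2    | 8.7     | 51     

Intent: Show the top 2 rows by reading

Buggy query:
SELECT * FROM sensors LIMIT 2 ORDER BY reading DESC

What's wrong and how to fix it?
Bug: ORDER BY cannot follow LIMIT; LIMIT is the final clause

Fix: Swap the clauses: ORDER BY first, then LIMIT

Corrected query:
SELECT * FROM sensors ORDER BY reading DESC LIMIT 2

Result:
id | location | kind  | reading | battery
---+----------+-------+---------+--------
2  | Roof     | light | 82.5    | 67     
3  | Lab-B    | temp  | 34.6    | 20     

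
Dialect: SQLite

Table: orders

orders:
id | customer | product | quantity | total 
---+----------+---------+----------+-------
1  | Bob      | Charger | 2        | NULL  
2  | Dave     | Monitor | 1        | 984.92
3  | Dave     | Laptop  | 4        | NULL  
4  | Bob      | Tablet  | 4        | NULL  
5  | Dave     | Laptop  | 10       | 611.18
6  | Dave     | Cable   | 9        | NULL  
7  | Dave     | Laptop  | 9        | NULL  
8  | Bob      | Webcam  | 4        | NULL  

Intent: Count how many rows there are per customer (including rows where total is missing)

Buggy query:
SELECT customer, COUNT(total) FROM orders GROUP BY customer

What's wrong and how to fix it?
Bug: COUNT(column) counts non-NULL values only; rows with NULL total aren't counted

Fix: Replace COUNT(total) with COUNT(*)

Corrected query:
SELECT customer, COUNT(*) FROM orders GROUP BY customer

Result:
customer | COUNT(*)
---------+---------
Bob      | 3       
Dave     | 5       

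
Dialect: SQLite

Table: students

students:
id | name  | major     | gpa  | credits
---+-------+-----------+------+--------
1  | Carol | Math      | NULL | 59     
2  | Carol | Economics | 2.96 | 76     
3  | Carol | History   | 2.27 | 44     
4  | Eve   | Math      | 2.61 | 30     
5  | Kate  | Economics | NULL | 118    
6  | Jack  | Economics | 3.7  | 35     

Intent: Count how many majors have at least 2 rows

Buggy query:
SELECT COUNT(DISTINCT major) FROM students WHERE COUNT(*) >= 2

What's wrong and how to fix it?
Bug: WHERE filters individual rows, not groups, so a group-level COUNT is invalid there

Fix: Group first with HAVING COUNT(*) >= 2, then COUNT the resulting groups

Corrected query:
SELECT COUNT(*) FROM (SELECT major FROM students GROUP BY major HAVING COUNT(*) >= 2)

Result:
COUNT(*)
--------
2       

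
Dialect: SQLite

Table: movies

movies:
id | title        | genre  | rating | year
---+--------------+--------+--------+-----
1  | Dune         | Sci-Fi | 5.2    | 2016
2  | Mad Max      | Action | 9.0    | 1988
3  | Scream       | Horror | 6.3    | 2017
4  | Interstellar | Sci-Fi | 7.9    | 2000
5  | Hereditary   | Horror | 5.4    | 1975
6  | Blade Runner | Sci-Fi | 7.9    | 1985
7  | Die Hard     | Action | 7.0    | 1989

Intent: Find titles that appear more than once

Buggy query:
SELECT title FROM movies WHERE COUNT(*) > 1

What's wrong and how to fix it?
Bug: WHERE can't reference COUNT(*); aggregates are computed after WHERE

Fix: GROUP BY title, then filter groups with HAVING COUNT(*) > 1

Corrected query:
SELECT title FROM movies GROUP BY title HAVING COUNT(*) > 1

Result:
(no rows)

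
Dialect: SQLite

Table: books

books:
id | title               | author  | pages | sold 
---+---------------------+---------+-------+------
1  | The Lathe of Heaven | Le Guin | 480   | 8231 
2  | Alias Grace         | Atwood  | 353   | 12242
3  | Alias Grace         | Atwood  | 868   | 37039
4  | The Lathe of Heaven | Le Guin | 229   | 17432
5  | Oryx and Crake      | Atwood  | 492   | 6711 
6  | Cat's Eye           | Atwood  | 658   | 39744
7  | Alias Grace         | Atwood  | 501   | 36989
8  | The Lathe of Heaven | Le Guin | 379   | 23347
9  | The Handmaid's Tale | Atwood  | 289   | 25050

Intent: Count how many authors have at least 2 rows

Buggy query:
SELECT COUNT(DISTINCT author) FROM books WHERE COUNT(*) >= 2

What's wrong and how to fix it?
Bug: COUNT(*) cannot appear in WHERE; the per-group count doesn't exist yet

Fix: Group first with HAVING COUNT(*) >= 2, then COUNT the resulting groups

Corrected query:
SELECT COUNT(*) FROM (SELECT author FROM books GROUP BY author HAVING COUNT(*) >= 2)

Result:
COUNT(*)
--------
2       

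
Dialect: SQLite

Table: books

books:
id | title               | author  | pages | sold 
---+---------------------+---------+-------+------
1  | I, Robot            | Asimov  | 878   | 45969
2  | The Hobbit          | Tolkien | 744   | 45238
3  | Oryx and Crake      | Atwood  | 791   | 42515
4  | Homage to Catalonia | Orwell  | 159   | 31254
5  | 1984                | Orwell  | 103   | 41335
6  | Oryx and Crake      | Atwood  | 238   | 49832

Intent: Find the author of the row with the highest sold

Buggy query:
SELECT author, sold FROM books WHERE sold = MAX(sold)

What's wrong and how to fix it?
Bug: WHERE is evaluated per row; an aggregate over the whole table isn't defined there

Fix: Wrap MAX in a scalar subquery so WHERE compares against a single value

Corrected query:
SELECT author, sold FROM books WHERE sold = (SELECT MAX(sold) FROM books)

Result:
author | sold 
-------+------
Atwood | 49832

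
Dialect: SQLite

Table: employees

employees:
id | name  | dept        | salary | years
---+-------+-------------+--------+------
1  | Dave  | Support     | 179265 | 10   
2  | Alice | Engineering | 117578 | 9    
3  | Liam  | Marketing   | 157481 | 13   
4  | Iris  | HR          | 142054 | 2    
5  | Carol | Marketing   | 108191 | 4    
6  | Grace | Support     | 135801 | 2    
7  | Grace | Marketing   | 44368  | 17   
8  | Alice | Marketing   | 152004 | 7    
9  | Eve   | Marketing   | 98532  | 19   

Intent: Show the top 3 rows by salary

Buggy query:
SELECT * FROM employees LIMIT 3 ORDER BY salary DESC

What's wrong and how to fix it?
Bug: LIMIT must come after ORDER BY

Fix: Swap the clauses: ORDER BY first, then LIMIT

Corrected query:
SELECT * FROM employees ORDER BY salary DESC LIMIT 3

Result:
id | name  | dept      | salary | years
---+-------+-----------+--------+------
1  | Dave  | Support   | 179265 | 10   
3  | Liam  | Marketing | 157481 | 13   
8  | Alice | Marketing | 152004 | 7    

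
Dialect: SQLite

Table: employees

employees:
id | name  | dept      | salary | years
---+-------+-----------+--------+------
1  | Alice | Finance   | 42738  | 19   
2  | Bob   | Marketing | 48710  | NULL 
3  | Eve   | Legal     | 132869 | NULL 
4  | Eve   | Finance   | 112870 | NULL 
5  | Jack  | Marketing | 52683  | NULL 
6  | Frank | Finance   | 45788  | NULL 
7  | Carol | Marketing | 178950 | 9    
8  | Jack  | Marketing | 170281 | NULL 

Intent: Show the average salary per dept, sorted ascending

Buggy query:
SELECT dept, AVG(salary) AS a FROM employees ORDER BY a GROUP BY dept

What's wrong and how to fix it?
Bug: GROUP BY must precede ORDER BY

Fix: Reorder: SELECT … FROM … GROUP BY … ORDER BY …

Corrected query:
SELECT dept, AVG(salary) AS a FROM employees GROUP BY dept ORDER BY a

Result:
dept      | a     
----------+-------
Finance   | 67132 
Marketing | 112656
Legal     | 132869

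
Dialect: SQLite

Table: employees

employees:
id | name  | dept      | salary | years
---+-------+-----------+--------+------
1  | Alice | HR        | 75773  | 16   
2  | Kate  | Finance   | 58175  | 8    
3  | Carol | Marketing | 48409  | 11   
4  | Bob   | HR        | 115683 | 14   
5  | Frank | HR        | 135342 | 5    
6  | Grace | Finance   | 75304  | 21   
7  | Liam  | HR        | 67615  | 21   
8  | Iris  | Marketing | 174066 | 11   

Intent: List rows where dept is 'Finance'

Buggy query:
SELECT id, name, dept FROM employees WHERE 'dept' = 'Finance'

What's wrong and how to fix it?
Bug: 'dept' in single quotes is a string literal, not the column; the comparison is literal-vs-literal and never true

Fix: Reference the column as dept without single quotes

Corrected query:
SELECT id, name, dept FROM employees WHERE dept = 'Finance'

Result:
id | name  | dept   
---+-------+--------
2  | Kate  | Finance
6  | Grace | Finance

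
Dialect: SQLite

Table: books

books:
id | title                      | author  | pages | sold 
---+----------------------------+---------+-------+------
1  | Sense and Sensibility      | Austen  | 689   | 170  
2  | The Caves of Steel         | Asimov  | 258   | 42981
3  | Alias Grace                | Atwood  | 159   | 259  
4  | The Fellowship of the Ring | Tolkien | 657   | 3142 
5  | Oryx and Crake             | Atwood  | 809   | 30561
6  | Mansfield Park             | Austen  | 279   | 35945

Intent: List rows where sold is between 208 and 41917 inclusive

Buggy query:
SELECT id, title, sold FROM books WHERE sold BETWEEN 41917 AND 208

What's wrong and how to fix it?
Bug: The bounds are reversed; BETWEEN a AND b requires a <= b to match anything

Fix: Swap the bounds so the smaller value comes first

Corrected query:
SELECT id, title, sold FROM books WHERE sold BETWEEN 208 AND 41917

Result:
id | title                      | sold 
---+----------------------------+------
3  | Alias Grace                | 259  
4  | The Fellowship of the Ring | 3142 
5  | Oryx and Crake             | 30561
6  | Mansfield Park             | 35945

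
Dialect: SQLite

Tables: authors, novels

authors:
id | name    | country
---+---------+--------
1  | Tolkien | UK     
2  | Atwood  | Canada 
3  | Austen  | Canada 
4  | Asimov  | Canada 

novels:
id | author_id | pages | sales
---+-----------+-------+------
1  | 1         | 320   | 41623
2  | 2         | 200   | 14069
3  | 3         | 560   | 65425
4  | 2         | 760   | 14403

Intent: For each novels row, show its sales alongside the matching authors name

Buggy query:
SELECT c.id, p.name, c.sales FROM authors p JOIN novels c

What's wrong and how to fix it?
Bug: JOIN with no ON clause produces a cartesian product; every novels row pairs with every authors row

Fix: Add ON c.author_id = p.id to the JOIN

Corrected query:
SELECT c.id, p.name, c.sales FROM authors p JOIN novels c ON c.author_id = p.id

Result:
id | name    | sales
---+---------+------
1  | Tolkien | 41623
2  | Atwood  | 14069
3  | Austen  | 65425
4  | Atwood  | 14403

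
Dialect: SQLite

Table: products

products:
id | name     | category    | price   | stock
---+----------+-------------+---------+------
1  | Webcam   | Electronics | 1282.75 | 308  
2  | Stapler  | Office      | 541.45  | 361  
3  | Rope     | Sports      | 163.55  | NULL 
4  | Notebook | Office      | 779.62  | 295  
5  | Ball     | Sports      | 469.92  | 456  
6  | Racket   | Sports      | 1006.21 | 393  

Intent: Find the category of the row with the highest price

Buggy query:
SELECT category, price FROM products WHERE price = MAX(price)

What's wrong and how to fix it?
Bug: MAX(price) is an aggregate and cannot be used directly in WHERE

Fix: Use a subquery: WHERE price = (SELECT MAX(price) FROM products)

Corrected query:
SELECT category, price FROM products WHERE price = (SELECT MAX(price) FROM products)

Result:
category    | price  
------------+--------
Electronics | 1282.75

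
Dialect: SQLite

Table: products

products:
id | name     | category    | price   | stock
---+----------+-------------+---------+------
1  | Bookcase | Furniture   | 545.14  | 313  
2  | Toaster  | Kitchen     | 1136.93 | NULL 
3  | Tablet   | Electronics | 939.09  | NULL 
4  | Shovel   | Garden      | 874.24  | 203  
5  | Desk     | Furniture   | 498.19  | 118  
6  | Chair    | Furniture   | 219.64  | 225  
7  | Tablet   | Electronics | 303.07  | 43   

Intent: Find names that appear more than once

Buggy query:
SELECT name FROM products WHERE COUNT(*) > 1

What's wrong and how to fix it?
Bug: WHERE can't reference COUNT(*); aggregates are computed after WHERE

Fix: GROUP BY name, then filter groups with HAVING COUNT(*) > 1

Corrected query:
SELECT name FROM products GROUP BY name HAVING COUNT(*) > 1

Result:
name  
------
Tablet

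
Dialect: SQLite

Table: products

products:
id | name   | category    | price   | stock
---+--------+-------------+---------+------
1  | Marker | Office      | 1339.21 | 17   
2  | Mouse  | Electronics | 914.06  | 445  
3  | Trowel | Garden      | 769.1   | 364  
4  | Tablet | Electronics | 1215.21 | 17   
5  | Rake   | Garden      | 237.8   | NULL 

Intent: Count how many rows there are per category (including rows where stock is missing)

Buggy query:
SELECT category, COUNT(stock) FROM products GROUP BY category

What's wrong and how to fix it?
Bug: COUNT(column) counts non-NULL values only; rows with NULL stock aren't counted

Fix: Replace COUNT(stock) with COUNT(*)

Corrected query:
SELECT category, COUNT(*) FROM products GROUP BY category

Result:
category    | COUNT(*)
------------+---------
Electronics | 2       
Garden      | 2       
Office      | 1       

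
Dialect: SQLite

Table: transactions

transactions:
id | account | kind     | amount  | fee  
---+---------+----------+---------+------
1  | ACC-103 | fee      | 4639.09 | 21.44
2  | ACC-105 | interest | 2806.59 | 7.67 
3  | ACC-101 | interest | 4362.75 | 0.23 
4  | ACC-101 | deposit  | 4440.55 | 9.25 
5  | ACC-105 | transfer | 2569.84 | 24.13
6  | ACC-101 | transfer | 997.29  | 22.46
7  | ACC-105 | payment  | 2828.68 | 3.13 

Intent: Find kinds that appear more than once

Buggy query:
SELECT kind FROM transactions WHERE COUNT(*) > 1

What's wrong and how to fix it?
Bug: COUNT(*) is an aggregate and cannot be used in WHERE

Fix: GROUP BY kind, then filter groups with HAVING COUNT(*) > 1

Corrected query:
SELECT kind FROM transactions GROUP BY kind HAVING COUNT(*) > 1

Result:
kind    
--------
interest
transfer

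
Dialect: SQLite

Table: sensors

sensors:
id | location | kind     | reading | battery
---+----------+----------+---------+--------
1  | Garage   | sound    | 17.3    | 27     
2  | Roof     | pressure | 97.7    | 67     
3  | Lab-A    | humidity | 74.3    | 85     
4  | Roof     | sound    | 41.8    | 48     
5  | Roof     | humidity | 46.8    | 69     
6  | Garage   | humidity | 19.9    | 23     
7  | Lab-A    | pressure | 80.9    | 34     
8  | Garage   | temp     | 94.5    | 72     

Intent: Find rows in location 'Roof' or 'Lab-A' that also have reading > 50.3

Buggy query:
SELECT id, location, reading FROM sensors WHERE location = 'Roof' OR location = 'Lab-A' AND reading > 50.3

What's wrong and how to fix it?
Bug: AND binds tighter than OR, so this parses as location = 'Roof' OR (location = 'Lab-A' AND reading > 50.3)

Fix: Group the OR with parentheses (or use IN), then AND the threshold

Corrected query:
SELECT id, location, reading FROM sensors WHERE (location = 'Roof' OR location = 'Lab-A') AND reading > 50.3

Result:
id | location | reading
---+----------+--------
2  | Roof     | 97.7   
3  | Lab-A    | 74.3   
7  | Lab-A    | 80.9   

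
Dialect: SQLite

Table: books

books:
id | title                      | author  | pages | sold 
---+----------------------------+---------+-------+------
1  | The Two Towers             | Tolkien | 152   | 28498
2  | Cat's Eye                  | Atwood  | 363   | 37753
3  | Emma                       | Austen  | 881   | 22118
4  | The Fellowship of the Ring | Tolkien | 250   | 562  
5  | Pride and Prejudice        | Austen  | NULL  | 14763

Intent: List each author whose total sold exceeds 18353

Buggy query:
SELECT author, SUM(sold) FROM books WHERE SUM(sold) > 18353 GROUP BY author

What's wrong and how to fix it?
Bug: SUM(sold) is an aggregate, but WHERE filters rows before aggregation

Fix: Use HAVING (which filters groups after aggregation) instead of WHERE

Corrected query:
SELECT author, SUM(sold) FROM books GROUP BY author HAVING SUM(sold) > 18353

Result:
author  | SUM(sold)
--------+----------
Atwood  | 37753    
Austen  | 36881    
Tolkien | 29060    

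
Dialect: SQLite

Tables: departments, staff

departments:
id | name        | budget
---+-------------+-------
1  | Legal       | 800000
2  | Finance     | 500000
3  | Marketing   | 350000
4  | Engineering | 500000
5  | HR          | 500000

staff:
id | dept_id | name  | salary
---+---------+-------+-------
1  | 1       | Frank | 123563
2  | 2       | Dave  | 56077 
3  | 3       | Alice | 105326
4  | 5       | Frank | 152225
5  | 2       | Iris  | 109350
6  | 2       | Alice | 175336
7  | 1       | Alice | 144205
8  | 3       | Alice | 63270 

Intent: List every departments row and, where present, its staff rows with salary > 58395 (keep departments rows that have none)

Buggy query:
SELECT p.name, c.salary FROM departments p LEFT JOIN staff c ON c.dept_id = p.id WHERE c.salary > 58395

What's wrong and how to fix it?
Bug: Filtering c.salary in WHERE discards the NULL rows produced by LEFT JOIN, turning it into an inner join

Fix: Put 'c.salary > 58395' in the JOIN's ON clause instead of WHERE

Corrected query:
SELECT p.name, c.salary FROM departments p LEFT JOIN staff c ON c.dept_id = p.id AND c.salary > 58395

Result:
name        | salary
------------+-------
Legal       | 123563
Legal       | 144205
Finance     | 109350
Finance     | 175336
Marketing   | 63270 
Marketing   | 105326
Engineering | NULL  
HR          | 152225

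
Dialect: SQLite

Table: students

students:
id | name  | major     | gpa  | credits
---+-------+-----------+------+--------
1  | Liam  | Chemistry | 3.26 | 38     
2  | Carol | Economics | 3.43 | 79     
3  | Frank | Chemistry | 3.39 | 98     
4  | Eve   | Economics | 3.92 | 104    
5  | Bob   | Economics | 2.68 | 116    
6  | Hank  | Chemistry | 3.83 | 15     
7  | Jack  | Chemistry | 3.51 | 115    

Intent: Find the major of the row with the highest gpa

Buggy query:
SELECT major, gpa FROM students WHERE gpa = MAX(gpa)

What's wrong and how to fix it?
Bug: MAX(gpa) is an aggregate and cannot be used directly in WHERE

Fix: Wrap MAX in a scalar subquery so WHERE compares against a single value

Corrected query:
SELECT major, gpa FROM students WHERE gpa = (SELECT MAX(gpa) FROM students)

Result:
major     | gpa 
----------+-----
Economics | 3.92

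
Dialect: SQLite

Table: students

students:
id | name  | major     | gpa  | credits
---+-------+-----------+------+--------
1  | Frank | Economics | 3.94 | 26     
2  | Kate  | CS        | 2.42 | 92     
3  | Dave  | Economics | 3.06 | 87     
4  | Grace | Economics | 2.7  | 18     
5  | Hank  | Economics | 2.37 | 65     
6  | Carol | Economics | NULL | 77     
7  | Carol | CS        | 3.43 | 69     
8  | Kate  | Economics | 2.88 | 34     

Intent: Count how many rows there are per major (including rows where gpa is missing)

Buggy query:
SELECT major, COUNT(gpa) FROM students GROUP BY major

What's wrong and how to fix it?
Bug: COUNT(column) counts non-NULL values only; rows with NULL gpa aren't counted

Fix: Use COUNT(*) to count all rows regardless of NULL

Corrected query:
SELECT major, COUNT(*) FROM students GROUP BY major

Result:
major     | COUNT(*)
----------+---------
CS        | 2       
Economics | 6       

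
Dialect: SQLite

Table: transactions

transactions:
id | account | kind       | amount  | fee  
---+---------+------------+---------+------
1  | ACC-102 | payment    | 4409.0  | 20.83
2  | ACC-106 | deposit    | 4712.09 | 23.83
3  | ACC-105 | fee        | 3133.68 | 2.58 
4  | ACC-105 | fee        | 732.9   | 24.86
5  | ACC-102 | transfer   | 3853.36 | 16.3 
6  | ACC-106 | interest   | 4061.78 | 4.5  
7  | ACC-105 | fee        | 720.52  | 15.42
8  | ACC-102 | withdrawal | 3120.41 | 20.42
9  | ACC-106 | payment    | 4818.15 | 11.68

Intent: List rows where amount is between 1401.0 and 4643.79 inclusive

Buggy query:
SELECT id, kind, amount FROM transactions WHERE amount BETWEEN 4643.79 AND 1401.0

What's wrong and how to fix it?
Bug: BETWEEN expects the lower bound first; with 4643.79 AND 1401.0 the range is empty

Fix: Swap the bounds so the smaller value comes first

Corrected query:
SELECT id, kind, amount FROM transactions WHERE amount BETWEEN 1401.0 AND 4643.79

Result:
id | kind       | amount 
---+------------+--------
1  | payment    | 4409   
3  | fee        | 3133.68
5  | transfer   | 3853.36
6  | interest   | 4061.78
8  | withdrawal | 3120.41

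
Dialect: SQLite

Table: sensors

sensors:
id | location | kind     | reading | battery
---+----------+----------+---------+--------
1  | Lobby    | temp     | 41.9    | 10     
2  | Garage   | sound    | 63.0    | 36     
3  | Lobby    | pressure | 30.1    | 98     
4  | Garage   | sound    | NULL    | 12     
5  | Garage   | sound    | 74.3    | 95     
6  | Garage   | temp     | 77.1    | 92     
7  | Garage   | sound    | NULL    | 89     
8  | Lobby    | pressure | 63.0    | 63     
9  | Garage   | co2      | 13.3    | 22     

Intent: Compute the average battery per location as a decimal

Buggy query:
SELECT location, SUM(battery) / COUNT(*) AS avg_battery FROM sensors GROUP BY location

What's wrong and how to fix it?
Bug: SUM(battery) and COUNT(*) are both integers; the division truncates the fractional part

Fix: Multiply by 1.0 (or CAST to REAL) to force floating-point division

Corrected query:
SELECT location, SUM(battery) * 1.0 / COUNT(*) AS avg_battery FROM sensors GROUP BY location

Result:
location | avg_battery
---------+------------
Garage   | 57.666667  
Lobby    | 57         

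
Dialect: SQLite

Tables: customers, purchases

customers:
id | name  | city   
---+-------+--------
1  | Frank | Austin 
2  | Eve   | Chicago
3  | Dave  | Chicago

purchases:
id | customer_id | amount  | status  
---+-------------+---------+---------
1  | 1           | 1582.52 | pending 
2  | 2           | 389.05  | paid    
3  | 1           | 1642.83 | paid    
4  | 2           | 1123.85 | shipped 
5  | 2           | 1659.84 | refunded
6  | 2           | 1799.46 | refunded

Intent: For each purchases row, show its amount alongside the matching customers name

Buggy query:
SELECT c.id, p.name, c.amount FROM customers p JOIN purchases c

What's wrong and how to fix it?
Bug: JOIN with no ON clause produces a cartesian product; every purchases row pairs with every customers row

Fix: Add ON c.customer_id = p.id to the JOIN

Corrected query:
SELECT c.id, p.name, c.amount FROM customers p JOIN purchases c ON c.customer_id = p.id

Result:
id | name  | amount 
---+-------+--------
1  | Frank | 1582.52
2  | Eve   | 389.05 
3  | Frank | 1642.83
4  | Eve   | 1123.85
5  | Eve   | 1659.84
6  | Eve   | 1799.46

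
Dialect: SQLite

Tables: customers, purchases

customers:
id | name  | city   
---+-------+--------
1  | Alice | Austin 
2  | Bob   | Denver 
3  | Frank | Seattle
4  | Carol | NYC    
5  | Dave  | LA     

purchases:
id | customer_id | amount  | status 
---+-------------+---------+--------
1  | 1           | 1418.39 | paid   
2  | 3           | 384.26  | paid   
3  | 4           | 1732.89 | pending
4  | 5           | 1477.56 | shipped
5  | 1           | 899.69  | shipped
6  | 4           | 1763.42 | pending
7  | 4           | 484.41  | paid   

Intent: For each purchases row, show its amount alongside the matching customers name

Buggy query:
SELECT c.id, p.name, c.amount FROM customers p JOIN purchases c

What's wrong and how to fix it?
Bug: Missing join condition: each purchases row is matched to all customers rows instead of just its own

Fix: Specify the join condition linking the foreign key to the parent id

Corrected query:
SELECT c.id, p.name, c.amount FROM customers p JOIN purchases c ON c.customer_id = p.id

Result:
id | name  | amount 
---+-------+--------
1  | Alice | 1418.39
2  | Frank | 384.26 
3  | Carol | 1732.89
4  | Dave  | 1477.56
5  | Alice | 899.69 
6  | Carol | 1763.42
7  | Carol | 484.41 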